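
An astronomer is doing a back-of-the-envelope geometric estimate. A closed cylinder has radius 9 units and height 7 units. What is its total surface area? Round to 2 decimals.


Shape: closed cylinder
Radius r = 9 units, Height h = 7 units
Formula: SA = 2*pi*r^2 + 2*pi*r*h = 2*pi*r*(r + h)
r + h = 16
2 * r * (r + h) = 2 * 9 * 16 = 288
SA = 288 * pi
SA = 904.78
904.78 units^2


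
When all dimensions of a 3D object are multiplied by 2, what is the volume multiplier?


Linear scale factor k = 2
Rule: under a linear scaling by k, volumes scale by k^3.
k^3 = 2 * 2 * 2
k^3 = 4 * 2
k^3 = 8
Volume scales by a factor of 8.
8 (dimensionless)


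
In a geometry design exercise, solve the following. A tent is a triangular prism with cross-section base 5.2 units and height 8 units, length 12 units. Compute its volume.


Shape: triangular prism
Triangle base = 5.2 units, triangle height = 8 units, prism length L = 12 units
Formula: V = (1/2 * b * h_tri) * L
Cross-section area = 0.5 * 5.2 * 8 = 20.8
V = 20.8 * 12
V = 249.6
249.6 units^3


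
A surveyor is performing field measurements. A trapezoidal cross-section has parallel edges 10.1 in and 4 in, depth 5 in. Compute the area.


Shape: trapezoid
Parallel sides a = 10.1 in, b = 4 in; Height h = 5 in
Formula: A = (a + b) * h / 2
a + b = 10.1 + 4 = 14.1
A = 14.1 * 5 / 2
A = 70.5 / 2
A = 35.25
35.25 in^2


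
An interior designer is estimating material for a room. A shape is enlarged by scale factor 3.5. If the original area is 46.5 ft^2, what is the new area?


Linear scale factor k = 3.5
Original area = 46.5 ft^2
Rule: under a linear scaling by k, areas scale by k^2.
k^2 = 3.5^2 = 12.25
New area = 46.5 * 12.25
New area = 569.625
569.625 ft^2


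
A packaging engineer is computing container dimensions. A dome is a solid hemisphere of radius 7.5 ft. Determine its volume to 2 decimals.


Shape: hemisphere (half of a sphere)
Radius r = 7.5 ft
Formula: V = (1/2) * (4/3) * pi * r^3 = (2/3) * pi * r^3
r^3 = 421.875
(2/3) * 421.875 = 281.25
V = 281.25 * pi
V = 883.57
883.57 ft^3


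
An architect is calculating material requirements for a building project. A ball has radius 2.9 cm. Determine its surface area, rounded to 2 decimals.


Shape: sphere
Radius r = 2.9 cm
Formula: SA = 4 * pi * r^2
r^2 = 8.41
SA = 4 * pi * 8.41
SA = 33.64 * pi
SA = 105.68
105.68 cm^2


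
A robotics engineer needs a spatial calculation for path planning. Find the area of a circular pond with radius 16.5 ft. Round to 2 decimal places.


Shape: circle
Radius r = 16.5 ft
Formula: A = pi * r^2
r^2 = 16.5^2 = 272.25
A = pi * 272.25
A = 855.3
855.3 ft^2


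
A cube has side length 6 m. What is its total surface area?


Shape: cube
Side s = 6 m
A cube has 6 square faces.
Formula: SA = 6 * s^2
s^2 = 36
SA = 6 * 36
SA = 216
216 m^2


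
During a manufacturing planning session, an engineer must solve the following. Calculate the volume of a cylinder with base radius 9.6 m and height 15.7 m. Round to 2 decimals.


Shape: cylinder
Radius r = 9.6 m, Height h = 15.7 m
Formula: V = pi * r^2 * h
r^2 = 92.16
V = pi * 92.16 * 15.7
V = 1446.912 * pi
V = 4545.61
4545.61 m^3


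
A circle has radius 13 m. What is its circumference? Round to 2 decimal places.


Shape: circle
Radius r = 13 m
Formula: C = 2 * pi * r
C = 2 * pi * 13
C = 26 * pi
C = 81.68
81.68 m


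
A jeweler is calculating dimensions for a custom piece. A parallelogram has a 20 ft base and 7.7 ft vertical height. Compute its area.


Shape: parallelogram
Base b = 20 ft, Height h = 7.7 ft
Formula: A = b * h
A = 20 * 7.7
A = 154
154 ft^2


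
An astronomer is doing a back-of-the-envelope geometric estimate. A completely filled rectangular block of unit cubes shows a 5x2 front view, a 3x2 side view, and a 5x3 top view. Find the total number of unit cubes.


Orthographic views of a solid rectangular block:
Front view 5 x 2 -> length = 5, height = 2
Side view 3 x 2 -> width = 3, height = 2 (consistent)
Top view 5 x 3 -> confirms length = 5, width = 3
The block is 5 x 3 x 2.
Total unit cubes = 5 * 3 * 2 = 30
30 unit cubes


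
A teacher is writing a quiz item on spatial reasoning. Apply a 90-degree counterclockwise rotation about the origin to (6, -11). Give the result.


Transformation: rotation about the origin
Original point: (6, -11)
Rule for 90 deg counterclockwise: (x, y) -> (-y, x)
Apply: (6, -11) -> (11, 6)
(11, 6)


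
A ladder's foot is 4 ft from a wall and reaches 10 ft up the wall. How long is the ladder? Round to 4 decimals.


Shape: right triangle
Legs a = 4 ft, b = 10 ft
Formula: c = sqrt(a^2 + b^2)
a^2 = 16, b^2 = 100
a^2 + b^2 = 116
c = sqrt(116)
c = 10.7703
10.7703 ft


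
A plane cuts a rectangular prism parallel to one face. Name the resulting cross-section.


Solid: rectangular prism
Cutting plane: parallel to one face
Visualize the intersection of the plane with the solid's surface.
The boundary of the cut region is a rectangle.
rectangle


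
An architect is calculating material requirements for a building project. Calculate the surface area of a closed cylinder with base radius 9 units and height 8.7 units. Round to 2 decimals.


Shape: closed cylinder
Radius r = 9 units, Height h = 8.7 units
Formula: SA = 2*pi*r^2 + 2*pi*r*h = 2*pi*r*(r + h)
r + h = 17.7
2 * r * (r + h) = 2 * 9 * 17.7 = 318.6
SA = 318.6 * pi
SA = 1000.91
1000.91 units^2


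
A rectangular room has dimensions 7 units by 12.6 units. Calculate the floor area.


Shape: rectangle
Length l = 7 units, Width w = 12.6 units
Formula: A = l * w
A = 7 * 12.6
A = 88.2
88.2 units^2


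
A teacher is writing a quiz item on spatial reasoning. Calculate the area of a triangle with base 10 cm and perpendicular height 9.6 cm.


Shape: triangle
Base b = 10 cm, Height h = 9.6 cm
Formula: A = (1/2) * b * h
A = 0.5 * 10 * 9.6
A = 0.5 * 96
A = 48
48 cm^2


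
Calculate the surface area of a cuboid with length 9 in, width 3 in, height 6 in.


Shape: rectangular prism
l = 9 in, w = 3 in, h = 6 in
Formula: SA = 2(lw + lh + wh)
lw = 27, lh = 54, wh = 18
lw + lh + wh = 99
SA = 2 * 99
SA = 198
198 in^2


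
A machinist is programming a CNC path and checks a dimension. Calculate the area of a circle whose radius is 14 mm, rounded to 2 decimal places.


Shape: circle
Radius r = 14 mm
Formula: A = pi * r^2
r^2 = 14^2 = 196
A = pi * 196
A = 615.75
615.75 mm^2


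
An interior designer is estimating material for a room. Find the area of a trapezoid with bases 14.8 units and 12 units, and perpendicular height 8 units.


Shape: trapezoid
Parallel sides a = 14.8 units, b = 12 units; Height h = 8 units
Formula: A = (a + b) * h / 2
a + b = 14.8 + 12 = 26.8
A = 26.8 * 8 / 2
A = 214.4 / 2
A = 107.2
107.2 units^2


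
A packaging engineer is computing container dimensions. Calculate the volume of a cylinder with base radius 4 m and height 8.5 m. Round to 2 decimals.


Shape: cylinder
Radius r = 4 m, Height h = 8.5 m
Formula: V = pi * r^2 * h
r^2 = 16
V = pi * 16 * 8.5
V = 136 * pi
V = 427.26
427.26 m^3


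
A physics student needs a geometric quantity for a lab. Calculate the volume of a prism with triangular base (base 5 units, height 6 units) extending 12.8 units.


Shape: triangular prism
Triangle base = 5 units, triangle height = 6 units, prism length L = 12.8 units
Formula: V = (1/2 * b * h_tri) * L
Cross-section area = 0.5 * 5 * 6 = 15
V = 15 * 12.8
V = 192
192 units^3


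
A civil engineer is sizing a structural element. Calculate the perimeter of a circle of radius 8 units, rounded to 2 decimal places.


Shape: circle
Radius r = 8 units
Formula: C = 2 * pi * r
C = 2 * pi * 8
C = 16 * pi
C = 50.27
50.27 units


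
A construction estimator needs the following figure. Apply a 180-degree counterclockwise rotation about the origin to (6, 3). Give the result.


Transformation: rotation about the origin
Original point: (6, 3)
Rule for 180 deg: (x, y) -> (-x, -y)
Apply: (6, 3) -> (-6, -3)
(-6, -3)


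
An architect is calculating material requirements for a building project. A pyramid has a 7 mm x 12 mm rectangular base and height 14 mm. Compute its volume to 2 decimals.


Shape: rectangular pyramid
Base: 7 mm x 12 mm, Height h = 14 mm
Formula: V = (1/3) * base_area * h
base_area = 7 * 12 = 84
base_area * h = 84 * 14 = 1176
V = 1176 / 3
V = 392
392 mm^3


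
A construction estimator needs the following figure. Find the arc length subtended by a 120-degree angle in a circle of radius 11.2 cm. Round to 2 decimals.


Shape: circular arc
Radius r = 11.2 cm, Angle = 120 degrees
Formula: L = (angle/360) * 2 * pi * r
2 * pi * r = 22.4 * pi
L = (120/360) * 22.4 * pi
L = 7.466667 * pi
L = 23.46
23.46 cm


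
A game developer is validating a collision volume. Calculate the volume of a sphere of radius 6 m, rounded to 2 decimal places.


Shape: sphere
Radius r = 6 m
Formula: V = (4/3) * pi * r^3
r^3 = 216
(4/3) * 216 = 288
V = 288 * pi
V = 904.78
904.78 m^3


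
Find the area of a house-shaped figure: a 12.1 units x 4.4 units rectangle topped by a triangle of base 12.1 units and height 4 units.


Composite shape: rectangle + triangle
Rectangle area = 12.1 * 4.4 = 53.24
Triangle area = 0.5 * 12.1 * 4 = 24.2
Total = 53.24 + 24.2
Total = 77.44
77.44 units^2


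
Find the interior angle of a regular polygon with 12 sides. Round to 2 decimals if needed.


Shape: regular dodecagon (12 sides)
Formula: interior angle = (n - 2) * 180 / n
(n - 2) = 10
(n - 2) * 180 = 1800
angle = 1800 / 12
angle = 150
150 degrees


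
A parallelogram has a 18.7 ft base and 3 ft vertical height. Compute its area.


Shape: parallelogram
Base b = 18.7 ft, Height h = 3 ft
Formula: A = b * h
A = 18.7 * 3
A = 56.1
56.1 ft^2


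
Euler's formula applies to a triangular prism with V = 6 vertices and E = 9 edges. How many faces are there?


Polyhedron: triangular prism
Euler's formula for convex polyhedra: V - E + F = 2
Given: V = 6 vertices and E = 9 edges
Solve for F:
F = 2 + E - V = 2 + 9 - 6 = 5
5 faces


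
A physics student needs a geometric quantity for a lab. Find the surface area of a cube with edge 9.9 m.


Shape: cube
Side s = 9.9 m
A cube has 6 square faces.
Formula: SA = 6 * s^2
s^2 = 98.01
SA = 6 * 98.01
SA = 588.06
588.06 m^2


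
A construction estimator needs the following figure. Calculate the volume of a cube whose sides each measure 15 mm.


Shape: cube
Side s = 15 mm
Formula: V = s^3
V = 15 * 15 * 15
V = 225 * 15
V = 3375
3375 mm^3


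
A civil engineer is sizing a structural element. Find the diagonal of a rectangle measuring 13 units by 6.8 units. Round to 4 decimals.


Shape: rectangle (diagonal via Pythagoras)
Sides: 13 units and 6.8 units
Formula: d = sqrt(l^2 + w^2)
l^2 = 169, w^2 = 46.24
l^2 + w^2 = 215.24
d = sqrt(215.24)
d = 14.6711
14.6711 units


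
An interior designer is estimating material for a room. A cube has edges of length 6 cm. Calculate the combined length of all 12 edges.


Shape: cube
Side s = 6 cm
A cube has 12 edges, all equal.
Formula: total edge length = 12 * s
Total = 12 * 6
Total = 72
72 cm


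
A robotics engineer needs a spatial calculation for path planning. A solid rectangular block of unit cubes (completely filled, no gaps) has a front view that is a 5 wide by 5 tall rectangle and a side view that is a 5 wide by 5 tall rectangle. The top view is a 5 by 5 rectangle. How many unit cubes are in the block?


Orthographic views of a solid rectangular block:
Front view 5 x 5 -> length = 5, height = 5
Side view 5 x 5 -> width = 5, height = 5 (consistent)
Top view 5 x 5 -> confirms length = 5, width = 5
The block is 5 x 5 x 5.
Total unit cubes = 5 * 5 * 5 = 125
125 unit cubes


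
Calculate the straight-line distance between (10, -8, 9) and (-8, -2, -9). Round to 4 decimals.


3D distance between two points
P1 = (10, -8, 9), P2 = (-8, -2, -9)
Formula: d = sqrt((x2-x1)^2 + (y2-y1)^2 + (z2-z1)^2)
dx = -8 - 10 = -18
dy = -2 - -8 = 6
dz = -9 - 9 = -18
dx^2 + dy^2 + dz^2 = 324 + 36 + 324 = 684
d = sqrt(684)
d = 26.1534
26.1534 units


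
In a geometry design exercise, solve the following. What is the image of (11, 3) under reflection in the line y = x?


Transformation: reflection
Original point: (11, 3)
Rule for reflection over y = x: (x, y) -> (y, x)
Apply: (11, 3) -> (3, 11)
(3, 11)


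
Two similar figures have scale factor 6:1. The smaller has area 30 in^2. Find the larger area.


Linear scale factor k = 6
Original area = 30 in^2
Rule: under a linear scaling by k, areas scale by k^2.
k^2 = 6^2 = 36
New area = 30 * 36
New area = 1080
1080 in^2


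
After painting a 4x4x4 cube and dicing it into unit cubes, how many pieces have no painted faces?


Large cube: 4 x 4 x 4, cut into unit cubes.
n = 4, so n - 2 = 2
Unpainted cubes form the interior (n - 2)^3 block.
(n - 2)^3 = 2^3 = 8
8 unit cubes


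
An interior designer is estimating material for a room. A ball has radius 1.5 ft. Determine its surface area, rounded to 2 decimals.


Shape: sphere
Radius r = 1.5 ft
Formula: SA = 4 * pi * r^2
r^2 = 2.25
SA = 4 * pi * 2.25
SA = 9 * pi
SA = 28.27
28.27 ft^2


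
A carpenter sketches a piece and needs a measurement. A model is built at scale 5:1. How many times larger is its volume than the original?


Linear scale factor k = 5
Rule: under a linear scaling by k, volumes scale by k^3.
k^3 = 5 * 5 * 5
k^3 = 25 * 5
k^3 = 125
Volume scales by a factor of 125.
125 (dimensionless)


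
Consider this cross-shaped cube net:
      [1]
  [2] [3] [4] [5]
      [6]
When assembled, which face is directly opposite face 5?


Net: cross layout. Take square 3 as the base (bottom).
Fold the four squares in the horizontal row up around 3: 2 -> left, 4 -> right, 5 wraps to the top.
Fold 1 and 6 up from 3: 1 -> back, 6 -> front.
Opposite pairs are therefore: (1, 6), (2, 4), (3, 5).
Face 5 is opposite face 3.
face 3


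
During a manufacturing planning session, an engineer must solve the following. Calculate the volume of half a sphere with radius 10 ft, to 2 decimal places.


Shape: hemisphere (half of a sphere)
Radius r = 10 ft
Formula: V = (1/2) * (4/3) * pi * r^3 = (2/3) * pi * r^3
r^3 = 1000
(2/3) * 1000 = 666.666667
V = 666.666667 * pi
V = 2094.4
2094.4 ft^3


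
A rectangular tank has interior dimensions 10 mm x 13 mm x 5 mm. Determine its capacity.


Shape: rectangular prism
l = 10 mm, w = 13 mm, h = 5 mm
Formula: V = l * w * h
V = 10 * 13 * 5
V = 130 * 5
V = 650
650 mm^3


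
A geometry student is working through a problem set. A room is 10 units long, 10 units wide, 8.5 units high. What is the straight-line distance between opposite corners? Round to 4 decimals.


Shape: rectangular box (space diagonal)
l = 10 units, w = 10 units, h = 8.5 units
Visualize: the diagonal of the base, then a right triangle with that diagonal and the height.
Formula: d = sqrt(l^2 + w^2 + h^2)
l^2 + w^2 + h^2 = 100 + 100 + 72.25 = 272.25
d = sqrt(272.25)
d = 16.5
16.5 units


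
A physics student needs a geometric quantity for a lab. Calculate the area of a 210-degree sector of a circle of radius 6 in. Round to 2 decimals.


Shape: circular sector
Radius r = 6 in, Angle = 210 degrees
Formula: A = (angle/360) * pi * r^2
r^2 = 36
Fraction of circle = 210/360
A = (210/360) * pi * 36
A = 21 * pi
A = 65.97
65.97 in^2


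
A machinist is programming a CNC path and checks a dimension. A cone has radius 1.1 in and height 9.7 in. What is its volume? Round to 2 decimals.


Shape: cone
Radius r = 1.1 in, Height h = 9.7 in
Formula: V = (1/3) * pi * r^2 * h
r^2 = 1.21
pi * r^2 * h = pi * 1.21 * 9.7 = 11.737 * pi
V = 11.737 * pi / 3
V = 12.29
12.29 in^3


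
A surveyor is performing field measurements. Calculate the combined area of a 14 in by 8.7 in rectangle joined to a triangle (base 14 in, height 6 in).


Composite shape: rectangle + triangle
Rectangle area = 14 * 8.7 = 121.8
Triangle area = 0.5 * 14 * 6 = 42
Total = 121.8 + 42
Total = 163.8
163.8 in^2


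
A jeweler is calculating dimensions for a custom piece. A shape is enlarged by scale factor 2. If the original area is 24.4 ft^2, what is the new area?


Linear scale factor k = 2
Original area = 24.4 ft^2
Rule: under a linear scaling by k, areas scale by k^2.
k^2 = 2^2 = 4
New area = 24.4 * 4
New area = 97.6
97.6 ft^2


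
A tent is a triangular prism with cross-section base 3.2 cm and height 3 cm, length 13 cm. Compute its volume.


Shape: triangular prism
Triangle base = 3.2 cm, triangle height = 3 cm, prism length L = 13 cm
Formula: V = (1/2 * b * h_tri) * L
Cross-section area = 0.5 * 3.2 * 3 = 4.8
V = 4.8 * 13
V = 62.4
62.4 cm^3


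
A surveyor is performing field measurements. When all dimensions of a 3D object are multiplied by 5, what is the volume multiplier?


Linear scale factor k = 5
Rule: under a linear scaling by k, volumes scale by k^3.
k^3 = 5 * 5 * 5
k^3 = 25 * 5
k^3 = 125
Volume scales by a factor of 125.
125 (dimensionless)


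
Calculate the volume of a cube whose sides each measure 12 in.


Shape: cube
Side s = 12 in
Formula: V = s^3
V = 12 * 12 * 12
V = 144 * 12
V = 1728
1728 in^3


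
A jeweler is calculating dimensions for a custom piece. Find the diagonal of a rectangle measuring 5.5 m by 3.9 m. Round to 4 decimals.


Shape: rectangle (diagonal via Pythagoras)
Sides: 5.5 m and 3.9 m
Formula: d = sqrt(l^2 + w^2)
l^2 = 30.25, w^2 = 15.21
l^2 + w^2 = 45.46
d = sqrt(45.46)
d = 6.7424
6.7424 m


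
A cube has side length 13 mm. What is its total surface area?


Shape: cube
Side s = 13 mm
A cube has 6 square faces.
Formula: SA = 6 * s^2
s^2 = 169
SA = 6 * 169
SA = 1014
1014 mm^2


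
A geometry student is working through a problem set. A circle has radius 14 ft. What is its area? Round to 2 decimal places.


Shape: circle
Radius r = 14 ft
Formula: A = pi * r^2
r^2 = 14^2 = 196
A = pi * 196
A = 615.75
615.75 ft^2


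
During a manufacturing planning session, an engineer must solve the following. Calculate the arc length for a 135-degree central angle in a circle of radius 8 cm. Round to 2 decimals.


Shape: circular arc
Radius r = 8 cm, Angle = 135 degrees
Formula: L = (angle/360) * 2 * pi * r
2 * pi * r = 16 * pi
L = (135/360) * 16 * pi
L = 6 * pi
L = 18.85
18.85 cm


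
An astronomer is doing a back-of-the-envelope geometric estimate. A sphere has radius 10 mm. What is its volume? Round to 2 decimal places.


Shape: sphere
Radius r = 10 mm
Formula: V = (4/3) * pi * r^3
r^3 = 1000
(4/3) * 1000 = 1333.333333
V = 1333.333333 * pi
V = 4188.79
4188.79 mm^3


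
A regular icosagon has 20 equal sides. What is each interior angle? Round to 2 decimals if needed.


Shape: regular icosagon (20 sides)
Formula: interior angle = (n - 2) * 180 / n
(n - 2) = 18
(n - 2) * 180 = 3240
angle = 3240 / 20
angle = 162
162 degrees


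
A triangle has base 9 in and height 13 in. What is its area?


Shape: triangle
Base b = 9 in, Height h = 13 in
Formula: A = (1/2) * b * h
A = 0.5 * 9 * 13
A = 0.5 * 117
A = 58.5
58.5 in^2


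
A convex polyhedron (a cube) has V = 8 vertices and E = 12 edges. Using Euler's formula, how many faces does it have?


Polyhedron: cube
Euler's formula for convex polyhedra: V - E + F = 2
Given: V = 8 vertices and E = 12 edges
Solve for F:
F = 2 + E - V = 2 + 12 - 8 = 6
6 faces


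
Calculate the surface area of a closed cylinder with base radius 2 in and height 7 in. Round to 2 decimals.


Shape: closed cylinder
Radius r = 2 in, Height h = 7 in
Formula: SA = 2*pi*r^2 + 2*pi*r*h = 2*pi*r*(r + h)
r + h = 9
2 * r * (r + h) = 2 * 2 * 9 = 36
SA = 36 * pi
SA = 113.1
113.1 in^2


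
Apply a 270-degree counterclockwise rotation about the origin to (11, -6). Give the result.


Transformation: rotation about the origin
Original point: (11, -6)
Rule for 270 deg counterclockwise: (x, y) -> (y, -x)
Apply: (11, -6) -> (-6, -11)
(-6, -11)


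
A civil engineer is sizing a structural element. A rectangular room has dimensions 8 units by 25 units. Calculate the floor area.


Shape: rectangle
Length l = 8 units, Width w = 25 units
Formula: A = l * w
A = 8 * 25
A = 200
200 units^2


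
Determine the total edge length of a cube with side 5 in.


Shape: cube
Side s = 5 in
A cube has 12 edges, all equal.
Formula: total edge length = 12 * s
Total = 12 * 5
Total = 60
60 in


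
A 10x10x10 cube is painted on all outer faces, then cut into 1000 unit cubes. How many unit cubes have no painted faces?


Large cube: 10 x 10 x 10, cut into unit cubes.
n = 10, so n - 2 = 8
Unpainted cubes form the interior (n - 2)^3 block.
(n - 2)^3 = 8^3 = 512
512 unit cubes


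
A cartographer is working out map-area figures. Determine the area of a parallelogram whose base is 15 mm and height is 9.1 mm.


Shape: parallelogram
Base b = 15 mm, Height h = 9.1 mm
Formula: A = b * h
A = 15 * 9.1
A = 136.5
136.5 mm^2


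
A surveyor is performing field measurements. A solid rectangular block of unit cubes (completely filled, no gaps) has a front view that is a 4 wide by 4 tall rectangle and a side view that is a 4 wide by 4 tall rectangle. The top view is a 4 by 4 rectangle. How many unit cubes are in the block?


Orthographic views of a solid rectangular block:
Front view 4 x 4 -> length = 4, height = 4
Side view 4 x 4 -> width = 4, height = 4 (consistent)
Top view 4 x 4 -> confirms length = 4, width = 4
The block is 4 x 4 x 4.
Total unit cubes = 4 * 4 * 4 = 64
64 unit cubes


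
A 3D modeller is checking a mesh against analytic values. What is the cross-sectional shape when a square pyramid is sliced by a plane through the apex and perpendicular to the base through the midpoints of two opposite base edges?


Solid: square pyramid
Cutting plane: through the apex and perpendicular to the base through the midpoints of two opposite base edges
Visualize the intersection of the plane with the solid's surface.
The boundary of the cut region is a isosceles triangle.
isosceles triangle


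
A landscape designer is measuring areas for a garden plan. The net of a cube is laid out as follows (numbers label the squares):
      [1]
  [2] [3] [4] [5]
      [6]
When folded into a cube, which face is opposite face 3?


Net: cross layout. Take square 3 as the base (bottom).
Fold the four squares in the horizontal row up around 3: 2 -> left, 4 -> right, 5 wraps to the top.
Fold 1 and 6 up from 3: 1 -> back, 6 -> front.
Opposite pairs are therefore: (1, 6), (2, 4), (3, 5).
Face 3 is opposite face 5.
face 5


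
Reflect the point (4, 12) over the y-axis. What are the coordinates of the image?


Transformation: reflection
Original point: (4, 12)
Rule for reflection over the y-axis: (x, y) -> (-x, y)
Apply: (4, 12) -> (-4, 12)
(-4, 12)


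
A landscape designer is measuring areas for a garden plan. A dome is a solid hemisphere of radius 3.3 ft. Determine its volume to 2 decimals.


Shape: hemisphere (half of a sphere)
Radius r = 3.3 ft
Formula: V = (1/2) * (4/3) * pi * r^3 = (2/3) * pi * r^3
r^3 = 35.937
(2/3) * 35.937 = 23.958
V = 23.958 * pi
V = 75.27
75.27 ft^3


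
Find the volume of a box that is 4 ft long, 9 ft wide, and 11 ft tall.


Shape: rectangular prism
l = 4 ft, w = 9 ft, h = 11 ft
Formula: V = l * w * h
V = 4 * 9 * 11
V = 36 * 11
V = 396
396 ft^3


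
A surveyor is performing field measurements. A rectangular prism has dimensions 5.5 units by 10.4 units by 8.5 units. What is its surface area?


Shape: rectangular prism
l = 5.5 units, w = 10.4 units, h = 8.5 units
Formula: SA = 2(lw + lh + wh)
lw = 57.2, lh = 46.75, wh = 88.4
lw + lh + wh = 192.35
SA = 2 * 192.35
SA = 384.7
384.7 units^2


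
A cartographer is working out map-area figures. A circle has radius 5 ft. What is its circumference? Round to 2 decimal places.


Shape: circle
Radius r = 5 ft
Formula: C = 2 * pi * r
C = 2 * pi * 5
C = 10 * pi
C = 31.42
31.42 ft


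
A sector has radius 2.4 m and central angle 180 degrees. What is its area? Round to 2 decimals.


Shape: circular sector
Radius r = 2.4 m, Angle = 180 degrees
Formula: A = (angle/360) * pi * r^2
r^2 = 5.76
Fraction of circle = 180/360
A = (180/360) * pi * 5.76
A = 2.88 * pi
A = 9.05
9.05 m^2


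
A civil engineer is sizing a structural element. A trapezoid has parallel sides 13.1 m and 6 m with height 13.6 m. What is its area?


Shape: trapezoid
Parallel sides a = 13.1 m, b = 6 m; Height h = 13.6 m
Formula: A = (a + b) * h / 2
a + b = 13.1 + 6 = 19.1
A = 19.1 * 13.6 / 2
A = 259.76 / 2
A = 129.88
129.88 m^2


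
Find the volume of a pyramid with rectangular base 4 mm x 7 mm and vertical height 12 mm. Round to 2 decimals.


Shape: rectangular pyramid
Base: 4 mm x 7 mm, Height h = 12 mm
Formula: V = (1/3) * base_area * h
base_area = 4 * 7 = 28
base_area * h = 28 * 12 = 336
V = 336 / 3
V = 112
112 mm^3


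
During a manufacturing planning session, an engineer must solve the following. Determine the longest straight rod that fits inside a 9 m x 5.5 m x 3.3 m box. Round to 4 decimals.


Shape: rectangular box (space diagonal)
l = 9 m, w = 5.5 m, h = 3.3 m
Visualize: the diagonal of the base, then a right triangle with that diagonal and the height.
Formula: d = sqrt(l^2 + w^2 + h^2)
l^2 + w^2 + h^2 = 81 + 30.25 + 10.89 = 122.14
d = sqrt(122.14)
d = 11.0517
11.0517 m


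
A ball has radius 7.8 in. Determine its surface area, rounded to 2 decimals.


Shape: sphere
Radius r = 7.8 in
Formula: SA = 4 * pi * r^2
r^2 = 60.84
SA = 4 * pi * 60.84
SA = 243.36 * pi
SA = 764.54
764.54 in^2


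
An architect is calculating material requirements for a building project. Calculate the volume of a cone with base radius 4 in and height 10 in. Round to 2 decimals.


Shape: cone
Radius r = 4 in, Height h = 10 in
Formula: V = (1/3) * pi * r^2 * h
r^2 = 16
pi * r^2 * h = pi * 16 * 10 = 160 * pi
V = 160 * pi / 3
V = 167.55
167.55 in^3


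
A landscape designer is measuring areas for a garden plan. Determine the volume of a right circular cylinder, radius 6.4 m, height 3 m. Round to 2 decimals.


Shape: cylinder
Radius r = 6.4 m, Height h = 3 m
Formula: V = pi * r^2 * h
r^2 = 40.96
V = pi * 40.96 * 3
V = 122.88 * pi
V = 386.04
386.04 m^3


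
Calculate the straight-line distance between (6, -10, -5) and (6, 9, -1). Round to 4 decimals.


3D distance between two points
P1 = (6, -10, -5), P2 = (6, 9, -1)
Formula: d = sqrt((x2-x1)^2 + (y2-y1)^2 + (z2-z1)^2)
dx = 6 - 6 = 0
dy = 9 - -10 = 19
dz = -1 - -5 = 4
dx^2 + dy^2 + dz^2 = 0 + 361 + 16 = 377
d = sqrt(377)
d = 19.4165
19.4165 units


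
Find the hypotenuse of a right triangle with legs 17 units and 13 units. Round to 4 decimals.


Shape: right triangle
Legs a = 17 units, b = 13 units
Formula: c = sqrt(a^2 + b^2)
a^2 = 289, b^2 = 169
a^2 + b^2 = 458
c = sqrt(458)
c = 21.4009
21.4009 units


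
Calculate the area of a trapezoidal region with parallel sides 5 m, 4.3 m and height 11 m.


Shape: trapezoid
Parallel sides a = 5 m, b = 4.3 m; Height h = 11 m
Formula: A = (a + b) * h / 2
a + b = 5 + 4.3 = 9.3
A = 9.3 * 11 / 2
A = 102.3 / 2
A = 51.15
51.15 m^2


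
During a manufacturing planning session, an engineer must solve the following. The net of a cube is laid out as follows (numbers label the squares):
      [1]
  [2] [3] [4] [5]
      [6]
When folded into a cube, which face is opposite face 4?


Net: cross layout. Take square 3 as the base (bottom).
Fold the four squares in the horizontal row up around 3: 2 -> left, 4 -> right, 5 wraps to the top.
Fold 1 and 6 up from 3: 1 -> back, 6 -> front.
Opposite pairs are therefore: (1, 6), (2, 4), (3, 5).
Face 4 is opposite face 2.
face 2


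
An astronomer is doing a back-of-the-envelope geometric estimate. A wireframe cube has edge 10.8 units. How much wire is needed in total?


Shape: cube
Side s = 10.8 units
A cube has 12 edges, all equal.
Formula: total edge length = 12 * s
Total = 12 * 10.8
Total = 129.6
129.6 units


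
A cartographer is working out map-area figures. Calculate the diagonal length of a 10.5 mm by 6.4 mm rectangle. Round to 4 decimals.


Shape: rectangle (diagonal via Pythagoras)
Sides: 10.5 mm and 6.4 mm
Formula: d = sqrt(l^2 + w^2)
l^2 = 110.25, w^2 = 40.96
l^2 + w^2 = 151.21
d = sqrt(151.21)
d = 12.2967
12.2967 mm


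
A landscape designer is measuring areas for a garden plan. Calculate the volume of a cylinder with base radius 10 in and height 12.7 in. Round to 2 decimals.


Shape: cylinder
Radius r = 10 in, Height h = 12.7 in
Formula: V = pi * r^2 * h
r^2 = 100
V = pi * 100 * 12.7
V = 1270 * pi
V = 3989.82
3989.82 in^3


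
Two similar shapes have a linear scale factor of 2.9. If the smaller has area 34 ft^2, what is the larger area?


Linear scale factor k = 2.9
Original area = 34 ft^2
Rule: under a linear scaling by k, areas scale by k^2.
k^2 = 2.9^2 = 8.41
New area = 34 * 8.41
New area = 285.94
285.94 ft^2


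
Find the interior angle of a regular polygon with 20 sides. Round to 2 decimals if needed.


Shape: regular icosagon (20 sides)
Formula: interior angle = (n - 2) * 180 / n
(n - 2) = 18
(n - 2) * 180 = 3240
angle = 3240 / 20
angle = 162
162 degrees


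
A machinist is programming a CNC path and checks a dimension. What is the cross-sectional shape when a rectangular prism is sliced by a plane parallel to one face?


Solid: rectangular prism
Cutting plane: parallel to one face
Visualize the intersection of the plane with the solid's surface.
The boundary of the cut region is a rectangle.
rectangle


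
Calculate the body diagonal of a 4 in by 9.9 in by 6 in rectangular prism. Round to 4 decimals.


Shape: rectangular box (space diagonal)
l = 4 in, w = 9.9 in, h = 6 in
Visualize: the diagonal of the base, then a right triangle with that diagonal and the height.
Formula: d = sqrt(l^2 + w^2 + h^2)
l^2 + w^2 + h^2 = 16 + 98.01 + 36 = 150.01
d = sqrt(150.01)
d = 12.2479
12.2479 in


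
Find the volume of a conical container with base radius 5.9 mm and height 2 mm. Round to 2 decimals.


Shape: cone
Radius r = 5.9 mm, Height h = 2 mm
Formula: V = (1/3) * pi * r^2 * h
r^2 = 34.81
pi * r^2 * h = pi * 34.81 * 2 = 69.62 * pi
V = 69.62 * pi / 3
V = 72.91
72.91 mm^3


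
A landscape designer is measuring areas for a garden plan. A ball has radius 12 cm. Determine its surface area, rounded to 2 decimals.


Shape: sphere
Radius r = 12 cm
Formula: SA = 4 * pi * r^2
r^2 = 144
SA = 4 * pi * 144
SA = 576 * pi
SA = 1809.56
1809.56 cm^2


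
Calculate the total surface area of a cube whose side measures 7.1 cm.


Shape: cube
Side s = 7.1 cm
A cube has 6 square faces.
Formula: SA = 6 * s^2
s^2 = 50.41
SA = 6 * 50.41
SA = 302.46
302.46 cm^2


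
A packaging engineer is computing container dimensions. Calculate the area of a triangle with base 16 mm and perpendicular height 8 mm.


Shape: triangle
Base b = 16 mm, Height h = 8 mm
Formula: A = (1/2) * b * h
A = 0.5 * 16 * 8
A = 0.5 * 128
A = 64
64 mm^2


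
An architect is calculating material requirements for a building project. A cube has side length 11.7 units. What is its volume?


Shape: cube
Side s = 11.7 units
Formula: V = s^3
V = 11.7 * 11.7 * 11.7
V = 136.89 * 11.7
V = 1601.613
1601.613 units^3


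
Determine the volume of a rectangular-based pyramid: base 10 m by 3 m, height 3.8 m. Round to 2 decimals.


Shape: rectangular pyramid
Base: 10 m x 3 m, Height h = 3.8 m
Formula: V = (1/3) * base_area * h
base_area = 10 * 3 = 30
base_area * h = 30 * 3.8 = 114
V = 114 / 3
V = 38
38 m^3


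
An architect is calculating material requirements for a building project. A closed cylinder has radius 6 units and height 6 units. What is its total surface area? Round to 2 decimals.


Shape: closed cylinder
Radius r = 6 units, Height h = 6 units
Formula: SA = 2*pi*r^2 + 2*pi*r*h = 2*pi*r*(r + h)
r + h = 12
2 * r * (r + h) = 2 * 6 * 12 = 144
SA = 144 * pi
SA = 452.39
452.39 units^2


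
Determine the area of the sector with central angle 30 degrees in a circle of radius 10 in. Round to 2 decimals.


Shape: circular sector
Radius r = 10 in, Angle = 30 degrees
Formula: A = (angle/360) * pi * r^2
r^2 = 100
Fraction of circle = 30/360
A = (30/360) * pi * 100
A = 8.333333 * pi
A = 26.18
26.18 in^2


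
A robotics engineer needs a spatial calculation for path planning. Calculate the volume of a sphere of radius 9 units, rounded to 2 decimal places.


Shape: sphere
Radius r = 9 units
Formula: V = (4/3) * pi * r^3
r^3 = 729
(4/3) * 729 = 972
V = 972 * pi
V = 3053.63
3053.63 units^3


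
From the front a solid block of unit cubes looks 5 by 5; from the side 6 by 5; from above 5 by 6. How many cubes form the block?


Orthographic views of a solid rectangular block:
Front view 5 x 5 -> length = 5, height = 5
Side view 6 x 5 -> width = 6, height = 5 (consistent)
Top view 5 x 6 -> confirms length = 5, width = 6
The block is 5 x 6 x 5.
Total unit cubes = 5 * 6 * 5 = 150
150 unit cubes


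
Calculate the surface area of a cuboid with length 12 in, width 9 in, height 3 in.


Shape: rectangular prism
l = 12 in, w = 9 in, h = 3 in
Formula: SA = 2(lw + lh + wh)
lw = 108, lh = 36, wh = 27
lw + lh + wh = 171
SA = 2 * 171
SA = 342
342 in^2


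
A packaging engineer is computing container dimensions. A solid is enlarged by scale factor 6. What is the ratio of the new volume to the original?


Linear scale factor k = 6
Rule: under a linear scaling by k, volumes scale by k^3.
k^3 = 6 * 6 * 6
k^3 = 36 * 6
k^3 = 216
Volume scales by a factor of 216.
216 (dimensionless)


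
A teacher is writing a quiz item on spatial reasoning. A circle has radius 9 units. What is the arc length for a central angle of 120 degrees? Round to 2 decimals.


Shape: circular arc
Radius r = 9 units, Angle = 120 degrees
Formula: L = (angle/360) * 2 * pi * r
2 * pi * r = 18 * pi
L = (120/360) * 18 * pi
L = 6 * pi
L = 18.85
18.85 units


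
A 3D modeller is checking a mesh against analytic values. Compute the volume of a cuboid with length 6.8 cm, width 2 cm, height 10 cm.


Shape: rectangular prism
l = 6.8 cm, w = 2 cm, h = 10 cm
Formula: V = l * w * h
V = 6.8 * 2 * 10
V = 13.6 * 10
V = 136
136 cm^3


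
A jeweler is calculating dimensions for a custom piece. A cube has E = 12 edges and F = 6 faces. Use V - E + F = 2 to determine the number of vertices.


Polyhedron: cube
Euler's formula for convex polyhedra: V - E + F = 2
Given: E = 12 edges and F = 6 faces
Solve for V:
V = 2 + E - F = 2 + 12 - 6 = 8
8 vertices


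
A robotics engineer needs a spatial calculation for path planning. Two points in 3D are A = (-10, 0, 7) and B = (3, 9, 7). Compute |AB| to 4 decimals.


3D distance between two points
P1 = (-10, 0, 7), P2 = (3, 9, 7)
Formula: d = sqrt((x2-x1)^2 + (y2-y1)^2 + (z2-z1)^2)
dx = 3 - -10 = 13
dy = 9 - 0 = 9
dz = 7 - 7 = 0
dx^2 + dy^2 + dz^2 = 169 + 81 + 0 = 250
d = sqrt(250)
d = 15.8114
15.8114 units


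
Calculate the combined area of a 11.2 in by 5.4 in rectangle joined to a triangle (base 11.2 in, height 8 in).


Composite shape: rectangle + triangle
Rectangle area = 11.2 * 5.4 = 60.48
Triangle area = 0.5 * 11.2 * 8 = 44.8
Total = 60.48 + 44.8
Total = 105.28
105.28 in^2


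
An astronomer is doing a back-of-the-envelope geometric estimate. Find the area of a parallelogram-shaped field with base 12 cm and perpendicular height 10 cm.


Shape: parallelogram
Base b = 12 cm, Height h = 10 cm
Formula: A = b * h
A = 12 * 10
A = 120
120 cm^2


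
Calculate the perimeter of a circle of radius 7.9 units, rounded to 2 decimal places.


Shape: circle
Radius r = 7.9 units
Formula: C = 2 * pi * r
C = 2 * pi * 7.9
C = 15.8 * pi
C = 49.64
49.64 units


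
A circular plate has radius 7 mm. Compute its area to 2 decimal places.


Shape: circle
Radius r = 7 mm
Formula: A = pi * r^2
r^2 = 7^2 = 49
A = pi * 49
A = 153.94
153.94 mm^2


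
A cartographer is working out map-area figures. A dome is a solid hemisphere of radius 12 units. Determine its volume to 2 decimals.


Shape: hemisphere (half of a sphere)
Radius r = 12 units
Formula: V = (1/2) * (4/3) * pi * r^3 = (2/3) * pi * r^3
r^3 = 1728
(2/3) * 1728 = 1152
V = 1152 * pi
V = 3619.11
3619.11 units^3


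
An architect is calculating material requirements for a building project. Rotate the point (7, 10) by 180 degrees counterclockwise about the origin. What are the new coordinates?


Transformation: rotation about the origin
Original point: (7, 10)
Rule for 180 deg: (x, y) -> (-x, -y)
Apply: (7, 10) -> (-7, -10)
(-7, -10)


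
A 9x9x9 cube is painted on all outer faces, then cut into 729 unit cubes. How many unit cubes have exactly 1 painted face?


Large cube: 9 x 9 x 9, cut into unit cubes.
n = 9, so n - 2 = 7
Cubes with 1 painted face lie in the interior of each face.
A cube has 6 faces; each contributes (n - 2)^2 = 49 such cubes.
Count = 6 * 49 = 294
294 unit cubes


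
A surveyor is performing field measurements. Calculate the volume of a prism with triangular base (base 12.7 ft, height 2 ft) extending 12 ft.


Shape: triangular prism
Triangle base = 12.7 ft, triangle height = 2 ft, prism length L = 12 ft
Formula: V = (1/2 * b * h_tri) * L
Cross-section area = 0.5 * 12.7 * 2 = 12.7
V = 12.7 * 12
V = 152.4
152.4 ft^3


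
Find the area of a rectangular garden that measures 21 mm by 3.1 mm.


Shape: rectangle
Length l = 21 mm, Width w = 3.1 mm
Formula: A = l * w
A = 21 * 3.1
A = 65.1
65.1 mm^2


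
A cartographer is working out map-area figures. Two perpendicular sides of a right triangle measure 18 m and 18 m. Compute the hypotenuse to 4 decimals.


Shape: right triangle
Legs a = 18 m, b = 18 m
Formula: c = sqrt(a^2 + b^2)
a^2 = 324, b^2 = 324
a^2 + b^2 = 648
c = sqrt(648)
c = 25.4558
25.4558 m


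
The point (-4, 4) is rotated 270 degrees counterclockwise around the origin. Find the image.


Transformation: rotation about the origin
Original point: (-4, 4)
Rule for 270 deg counterclockwise: (x, y) -> (y, -x)
Apply: (-4, 4) -> (4, 4)
(4, 4)


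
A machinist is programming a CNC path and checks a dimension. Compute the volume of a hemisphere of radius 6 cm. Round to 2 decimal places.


Shape: hemisphere (half of a sphere)
Radius r = 6 cm
Formula: V = (1/2) * (4/3) * pi * r^3 = (2/3) * pi * r^3
r^3 = 216
(2/3) * 216 = 144
V = 144 * pi
V = 452.39
452.39 cm^3


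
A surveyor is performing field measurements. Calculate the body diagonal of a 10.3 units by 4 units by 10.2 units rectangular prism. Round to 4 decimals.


Shape: rectangular box (space diagonal)
l = 10.3 units, w = 4 units, h = 10.2 units
Visualize: the diagonal of the base, then a right triangle with that diagonal and the height.
Formula: d = sqrt(l^2 + w^2 + h^2)
l^2 + w^2 + h^2 = 106.09 + 16 + 104.04 = 226.13
d = sqrt(226.13)
d = 15.0376
15.0376 units


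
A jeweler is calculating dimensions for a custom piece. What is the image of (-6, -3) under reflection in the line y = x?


Transformation: reflection
Original point: (-6, -3)
Rule for reflection over y = x: (x, y) -> (y, x)
Apply: (-6, -3) -> (-3, -6)
(-3, -6)


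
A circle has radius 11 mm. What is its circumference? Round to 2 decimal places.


Shape: circle
Radius r = 11 mm
Formula: C = 2 * pi * r
C = 2 * pi * 11
C = 22 * pi
C = 69.12
69.12 mm


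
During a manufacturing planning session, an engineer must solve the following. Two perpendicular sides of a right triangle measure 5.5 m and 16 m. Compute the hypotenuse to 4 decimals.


Shape: right triangle
Legs a = 5.5 m, b = 16 m
Formula: c = sqrt(a^2 + b^2)
a^2 = 30.25, b^2 = 256
a^2 + b^2 = 286.25
c = sqrt(286.25)
c = 16.9189
16.9189 m


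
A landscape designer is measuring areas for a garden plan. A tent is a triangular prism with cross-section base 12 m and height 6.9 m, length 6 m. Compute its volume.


Shape: triangular prism
Triangle base = 12 m, triangle height = 6.9 m, prism length L = 6 m
Formula: V = (1/2 * b * h_tri) * L
Cross-section area = 0.5 * 12 * 6.9 = 41.4
V = 41.4 * 6
V = 248.4
248.4 m^3


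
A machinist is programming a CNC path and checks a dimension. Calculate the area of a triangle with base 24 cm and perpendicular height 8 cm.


Shape: triangle
Base b = 24 cm, Height h = 8 cm
Formula: A = (1/2) * b * h
A = 0.5 * 24 * 8
A = 0.5 * 192
A = 96
96 cm^2
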